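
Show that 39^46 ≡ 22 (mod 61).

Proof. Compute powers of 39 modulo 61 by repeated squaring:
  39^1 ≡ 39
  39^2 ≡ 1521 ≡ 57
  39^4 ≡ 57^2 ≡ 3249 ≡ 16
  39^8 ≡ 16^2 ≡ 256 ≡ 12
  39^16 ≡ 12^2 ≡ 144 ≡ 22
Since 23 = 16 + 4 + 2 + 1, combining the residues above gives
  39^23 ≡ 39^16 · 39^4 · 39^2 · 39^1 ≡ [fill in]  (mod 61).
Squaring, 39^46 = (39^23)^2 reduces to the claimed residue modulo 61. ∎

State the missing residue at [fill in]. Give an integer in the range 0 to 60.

49

Multiply the listed residues: 22 · 16 · 57 · 39 = 352 → 20064 → 782496.
Reducing modulo 61: 782496 = 12827·61 + 49, so 39^23 ≡ 49.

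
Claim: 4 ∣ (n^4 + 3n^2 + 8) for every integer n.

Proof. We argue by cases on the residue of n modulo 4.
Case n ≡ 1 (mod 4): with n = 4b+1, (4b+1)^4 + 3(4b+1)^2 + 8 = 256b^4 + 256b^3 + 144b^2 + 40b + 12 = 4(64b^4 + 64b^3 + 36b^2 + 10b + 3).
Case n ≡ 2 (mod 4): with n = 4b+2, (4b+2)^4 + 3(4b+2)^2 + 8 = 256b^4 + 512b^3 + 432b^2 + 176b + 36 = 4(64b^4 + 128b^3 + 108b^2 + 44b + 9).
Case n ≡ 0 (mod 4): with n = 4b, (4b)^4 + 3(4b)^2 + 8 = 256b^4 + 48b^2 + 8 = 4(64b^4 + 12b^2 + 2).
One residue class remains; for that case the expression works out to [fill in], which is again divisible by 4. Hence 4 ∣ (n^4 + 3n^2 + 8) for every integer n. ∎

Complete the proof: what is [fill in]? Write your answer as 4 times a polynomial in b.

The residues treated are {1, 2, 0}, so the missing case is n ≡ 3 (mod 4); write n = 4b+3.
Then (4b+3)^4 + 3(4b+3)^2 + 8 = 256b^4 + 768b^3 + 912b^2 + 504b + 116 = 4(64b^4 + 192b^3 + 228b^2 + 126b + 29).

4(64b^4 + 192b^3 + 228b^2 + 126b + 29)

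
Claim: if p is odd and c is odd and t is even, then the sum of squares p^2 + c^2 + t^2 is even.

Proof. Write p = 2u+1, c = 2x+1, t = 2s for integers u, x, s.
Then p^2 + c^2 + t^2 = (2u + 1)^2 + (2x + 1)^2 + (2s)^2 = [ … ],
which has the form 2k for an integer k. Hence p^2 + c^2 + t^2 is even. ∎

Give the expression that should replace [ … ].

(2u + 1)^2 + (2x + 1)^2 + (2s)^2 = 4s^2 + 4u^2 + 4u + 4x^2 + 4x + 2
= 2(2s^2 + 2u^2 + 2u + 2x^2 + 2x + 1).
Since 2s^2 + 2u^2 + 2u + 2x^2 + 2x + 1 is an integer, the sum of squares is of the form 2k for an integer k.

2(2s^2 + 2u^2 + 2u + 2x^2 + 2x + 1)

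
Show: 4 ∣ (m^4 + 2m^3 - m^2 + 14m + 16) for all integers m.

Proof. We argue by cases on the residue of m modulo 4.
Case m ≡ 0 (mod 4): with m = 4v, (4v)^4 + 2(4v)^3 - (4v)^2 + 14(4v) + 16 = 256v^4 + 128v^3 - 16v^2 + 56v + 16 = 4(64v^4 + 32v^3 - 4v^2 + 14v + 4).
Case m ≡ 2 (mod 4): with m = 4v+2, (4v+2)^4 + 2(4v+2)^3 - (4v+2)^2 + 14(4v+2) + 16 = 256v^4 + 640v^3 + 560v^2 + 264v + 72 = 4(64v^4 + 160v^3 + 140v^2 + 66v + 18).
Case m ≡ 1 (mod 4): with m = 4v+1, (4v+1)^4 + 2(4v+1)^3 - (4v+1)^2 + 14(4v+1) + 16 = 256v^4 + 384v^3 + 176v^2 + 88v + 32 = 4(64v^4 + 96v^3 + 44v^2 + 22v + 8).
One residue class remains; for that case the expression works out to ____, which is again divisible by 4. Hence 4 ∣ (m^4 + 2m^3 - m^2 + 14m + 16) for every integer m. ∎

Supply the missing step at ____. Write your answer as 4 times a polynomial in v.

4(64v^4 + 224v^3 + 284v^2 + 170v + 46)

The residues treated are {0, 2, 1}, so the missing case is m ≡ 3 (mod 4); write m = 4v+3.
Then (4v+3)^4 + 2(4v+3)^3 - (4v+3)^2 + 14(4v+3) + 16 = 256v^4 + 896v^3 + 1136v^2 + 680v + 184 = 4(64v^4 + 224v^3 + 284v^2 + 170v + 46).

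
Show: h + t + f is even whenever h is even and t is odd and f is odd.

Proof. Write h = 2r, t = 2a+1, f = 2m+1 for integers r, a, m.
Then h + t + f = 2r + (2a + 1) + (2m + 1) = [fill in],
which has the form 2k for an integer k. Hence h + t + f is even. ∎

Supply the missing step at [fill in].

Expanding: 2r + (2a + 1) + (2m + 1) = 2a + 2m + 2r + 2.
Every term is even; pulling out the factor of 2 gives 2(a + m + r + 1).

2(a + m + r + 1)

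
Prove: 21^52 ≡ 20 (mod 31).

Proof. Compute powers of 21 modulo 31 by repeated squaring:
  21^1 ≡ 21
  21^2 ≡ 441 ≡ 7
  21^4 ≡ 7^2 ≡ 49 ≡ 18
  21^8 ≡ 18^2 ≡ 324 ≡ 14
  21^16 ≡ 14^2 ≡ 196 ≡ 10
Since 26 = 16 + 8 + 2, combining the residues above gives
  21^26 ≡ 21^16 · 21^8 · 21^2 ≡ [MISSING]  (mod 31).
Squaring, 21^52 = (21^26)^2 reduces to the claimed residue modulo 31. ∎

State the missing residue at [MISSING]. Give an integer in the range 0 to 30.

19

21^16 · 21^8 · 21^2 ≡ 10 · 14 · 7 = 980.
980 mod 31 = 19, so 21^26 ≡ 19 (mod 31).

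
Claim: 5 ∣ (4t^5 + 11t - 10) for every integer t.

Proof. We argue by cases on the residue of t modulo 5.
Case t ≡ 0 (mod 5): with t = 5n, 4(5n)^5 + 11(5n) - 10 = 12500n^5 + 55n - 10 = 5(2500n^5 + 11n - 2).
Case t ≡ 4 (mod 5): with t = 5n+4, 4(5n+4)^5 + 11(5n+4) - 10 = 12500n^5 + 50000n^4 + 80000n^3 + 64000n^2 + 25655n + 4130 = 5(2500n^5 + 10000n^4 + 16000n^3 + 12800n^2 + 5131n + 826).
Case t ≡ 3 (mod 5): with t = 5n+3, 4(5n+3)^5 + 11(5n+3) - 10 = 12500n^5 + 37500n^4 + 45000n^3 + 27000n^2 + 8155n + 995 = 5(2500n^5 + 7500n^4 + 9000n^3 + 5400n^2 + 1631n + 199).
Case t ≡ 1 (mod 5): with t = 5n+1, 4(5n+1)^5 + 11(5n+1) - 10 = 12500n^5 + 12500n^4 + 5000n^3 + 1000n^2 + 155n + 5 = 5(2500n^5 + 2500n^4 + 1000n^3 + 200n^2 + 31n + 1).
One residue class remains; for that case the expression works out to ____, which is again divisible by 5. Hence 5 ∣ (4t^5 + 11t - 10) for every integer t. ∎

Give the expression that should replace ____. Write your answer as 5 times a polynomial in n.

Only t ≡ 2 (mod 5) is unaccounted for. Put t = 5n+2:
4(5n+2)^5 + 11(5n+2) - 10 expands to 12500n^5 + 25000n^4 + 20000n^3 + 8000n^2 + 1655n + 140,
and factoring out 5 leaves 5(2500n^5 + 5000n^4 + 4000n^3 + 1600n^2 + 331n + 28).

5(2500n^5 + 5000n^4 + 4000n^3 + 1600n^2 + 331n + 28)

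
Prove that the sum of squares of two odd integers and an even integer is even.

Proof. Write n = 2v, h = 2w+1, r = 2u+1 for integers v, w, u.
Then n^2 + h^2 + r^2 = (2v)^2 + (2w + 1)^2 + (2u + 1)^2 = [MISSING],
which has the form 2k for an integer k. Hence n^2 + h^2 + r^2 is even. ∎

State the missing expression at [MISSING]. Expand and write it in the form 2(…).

2(2u^2 + 2u + 2v^2 + 2w^2 + 2w + 1)

Expanding: (2v)^2 + (2w + 1)^2 + (2u + 1)^2 = 4u^2 + 4u + 4v^2 + 4w^2 + 4w + 2.
Every term is even; pulling out the factor of 2 gives 2(2u^2 + 2u + 2v^2 + 2w^2 + 2w + 1).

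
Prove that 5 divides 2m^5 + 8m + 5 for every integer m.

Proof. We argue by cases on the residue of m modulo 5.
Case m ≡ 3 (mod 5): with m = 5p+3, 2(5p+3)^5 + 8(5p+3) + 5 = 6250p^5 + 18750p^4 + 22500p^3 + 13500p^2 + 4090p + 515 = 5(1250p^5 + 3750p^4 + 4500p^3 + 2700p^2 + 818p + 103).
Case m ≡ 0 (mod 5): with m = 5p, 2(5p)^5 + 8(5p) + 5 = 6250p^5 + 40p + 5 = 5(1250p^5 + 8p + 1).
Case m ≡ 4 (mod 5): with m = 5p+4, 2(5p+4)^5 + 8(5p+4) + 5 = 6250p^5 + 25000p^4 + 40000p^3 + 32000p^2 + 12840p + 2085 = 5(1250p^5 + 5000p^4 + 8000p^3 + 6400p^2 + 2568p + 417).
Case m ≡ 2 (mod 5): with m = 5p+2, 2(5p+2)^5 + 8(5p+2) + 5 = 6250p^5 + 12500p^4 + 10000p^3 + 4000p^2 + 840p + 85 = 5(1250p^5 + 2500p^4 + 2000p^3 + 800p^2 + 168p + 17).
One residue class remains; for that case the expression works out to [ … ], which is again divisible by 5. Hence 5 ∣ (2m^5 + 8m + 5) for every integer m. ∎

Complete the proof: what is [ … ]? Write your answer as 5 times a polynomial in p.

5(1250p^5 + 1250p^4 + 500p^3 + 100p^2 + 18p + 3)

The residues treated are {3, 0, 4, 2}, so the missing case is m ≡ 1 (mod 5); write m = 5p+1.
Then 2(5p+1)^5 + 8(5p+1) + 5 = 6250p^5 + 6250p^4 + 2500p^3 + 500p^2 + 90p + 15 = 5(1250p^5 + 1250p^4 + 500p^3 + 100p^2 + 18p + 3).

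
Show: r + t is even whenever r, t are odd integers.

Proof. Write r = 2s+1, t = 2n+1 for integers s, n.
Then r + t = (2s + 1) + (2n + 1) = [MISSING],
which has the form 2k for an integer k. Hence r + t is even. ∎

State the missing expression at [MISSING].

2(n + s + 1)

(2s + 1) + (2n + 1) = 2n + 2s + 2
= 2(n + s + 1).
Since n + s + 1 is an integer, the sum is of the form 2k for an integer k.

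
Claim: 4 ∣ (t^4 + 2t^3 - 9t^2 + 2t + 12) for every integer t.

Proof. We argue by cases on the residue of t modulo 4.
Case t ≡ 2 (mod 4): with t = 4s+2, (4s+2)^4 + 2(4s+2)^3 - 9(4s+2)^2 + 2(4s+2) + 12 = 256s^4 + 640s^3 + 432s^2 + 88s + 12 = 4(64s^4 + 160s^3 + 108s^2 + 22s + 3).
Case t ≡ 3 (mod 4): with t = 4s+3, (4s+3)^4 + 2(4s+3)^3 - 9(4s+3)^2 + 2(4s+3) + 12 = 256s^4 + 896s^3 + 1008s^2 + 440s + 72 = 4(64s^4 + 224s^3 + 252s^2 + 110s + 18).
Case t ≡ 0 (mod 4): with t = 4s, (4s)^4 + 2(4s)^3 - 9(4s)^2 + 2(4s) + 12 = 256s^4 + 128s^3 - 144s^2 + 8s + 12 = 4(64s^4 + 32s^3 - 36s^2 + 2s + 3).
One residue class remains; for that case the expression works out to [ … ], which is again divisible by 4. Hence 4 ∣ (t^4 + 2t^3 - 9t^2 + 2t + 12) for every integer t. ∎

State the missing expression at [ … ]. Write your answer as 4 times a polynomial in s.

4(64s^4 + 96s^3 + 12s^2 - 6s + 2)

The residues treated are {2, 3, 0}, so the missing case is t ≡ 1 (mod 4); write t = 4s+1.
Then (4s+1)^4 + 2(4s+1)^3 - 9(4s+1)^2 + 2(4s+1) + 12 = 256s^4 + 384s^3 + 48s^2 - 24s + 8 = 4(64s^4 + 96s^3 + 12s^2 - 6s + 2).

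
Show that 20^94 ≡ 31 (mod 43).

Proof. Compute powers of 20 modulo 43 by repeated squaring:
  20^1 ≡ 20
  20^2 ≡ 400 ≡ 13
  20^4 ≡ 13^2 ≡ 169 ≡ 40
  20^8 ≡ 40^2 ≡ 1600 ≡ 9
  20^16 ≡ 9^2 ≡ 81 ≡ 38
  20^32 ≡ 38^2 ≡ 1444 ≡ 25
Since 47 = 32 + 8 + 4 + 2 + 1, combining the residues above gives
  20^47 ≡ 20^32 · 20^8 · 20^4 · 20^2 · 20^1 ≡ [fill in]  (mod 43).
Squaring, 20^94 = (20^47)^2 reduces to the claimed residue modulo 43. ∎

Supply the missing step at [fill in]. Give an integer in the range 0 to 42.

26

Multiply the listed residues: 25 · 9 · 40 · 13 · 20 = 225 → 9000 → 117000 → 2340000.
Reducing modulo 43: 2340000 = 54418·43 + 26, so 20^47 ≡ 26.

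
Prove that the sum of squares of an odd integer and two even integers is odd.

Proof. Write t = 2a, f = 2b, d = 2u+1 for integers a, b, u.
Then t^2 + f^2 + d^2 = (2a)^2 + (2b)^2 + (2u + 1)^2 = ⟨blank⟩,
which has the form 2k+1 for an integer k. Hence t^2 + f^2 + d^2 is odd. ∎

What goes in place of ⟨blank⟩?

2(2a^2 + 2b^2 + 2u^2 + 2u) + 1

(2a)^2 + (2b)^2 + (2u + 1)^2 = 4a^2 + 4b^2 + 4u^2 + 4u + 1
= 2(2a^2 + 2b^2 + 2u^2 + 2u) + 1.
Since 2a^2 + 2b^2 + 2u^2 + 2u is an integer, the sum of squares is of the form 2k+1 for an integer k.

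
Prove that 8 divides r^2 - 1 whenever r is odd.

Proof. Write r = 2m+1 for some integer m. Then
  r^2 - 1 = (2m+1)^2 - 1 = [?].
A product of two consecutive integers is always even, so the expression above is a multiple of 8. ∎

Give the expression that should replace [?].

4m(m + 1)

(2m+1)^2 - 1 = 4m^2 + 4m + 1 - 1 = 4m^2 + 4m = 4m(m+1).
Since m and m+1 are consecutive, m(m+1) is even, and 4·(even) is a multiple of 8.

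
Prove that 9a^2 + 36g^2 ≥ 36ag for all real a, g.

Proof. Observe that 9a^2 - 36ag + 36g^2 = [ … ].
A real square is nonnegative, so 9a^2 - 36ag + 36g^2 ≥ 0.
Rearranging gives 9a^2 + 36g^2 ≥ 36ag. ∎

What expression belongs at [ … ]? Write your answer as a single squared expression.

The leading and trailing coefficients are 3^2 and 6^2, and 36 = 2·3·6, so the trinomial is (3a - 6g)^2.
Hence 9a^2 - 36ag + 36g^2 ≥ 0.

(3a - 6g)^2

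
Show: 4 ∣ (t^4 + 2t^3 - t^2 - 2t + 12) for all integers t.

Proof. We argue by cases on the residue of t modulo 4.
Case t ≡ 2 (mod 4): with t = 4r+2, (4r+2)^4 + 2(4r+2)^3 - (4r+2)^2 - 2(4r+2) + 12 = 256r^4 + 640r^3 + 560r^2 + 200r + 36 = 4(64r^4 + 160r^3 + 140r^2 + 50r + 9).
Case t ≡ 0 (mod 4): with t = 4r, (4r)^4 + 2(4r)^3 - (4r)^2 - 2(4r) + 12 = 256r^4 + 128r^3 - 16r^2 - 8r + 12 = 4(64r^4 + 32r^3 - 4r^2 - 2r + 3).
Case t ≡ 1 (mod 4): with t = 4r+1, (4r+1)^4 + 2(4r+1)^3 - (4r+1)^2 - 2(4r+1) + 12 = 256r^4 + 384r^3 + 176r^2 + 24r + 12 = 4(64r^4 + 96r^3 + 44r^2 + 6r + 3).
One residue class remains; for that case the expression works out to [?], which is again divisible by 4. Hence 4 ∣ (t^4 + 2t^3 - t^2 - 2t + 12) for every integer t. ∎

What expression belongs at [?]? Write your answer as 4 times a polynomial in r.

The residues treated are {2, 0, 1}, so the missing case is t ≡ 3 (mod 4); write t = 4r+3.
Then (4r+3)^4 + 2(4r+3)^3 - (4r+3)^2 - 2(4r+3) + 12 = 256r^4 + 896r^3 + 1136r^2 + 616r + 132 = 4(64r^4 + 224r^3 + 284r^2 + 154r + 33).

4(64r^4 + 224r^3 + 284r^2 + 154r + 33)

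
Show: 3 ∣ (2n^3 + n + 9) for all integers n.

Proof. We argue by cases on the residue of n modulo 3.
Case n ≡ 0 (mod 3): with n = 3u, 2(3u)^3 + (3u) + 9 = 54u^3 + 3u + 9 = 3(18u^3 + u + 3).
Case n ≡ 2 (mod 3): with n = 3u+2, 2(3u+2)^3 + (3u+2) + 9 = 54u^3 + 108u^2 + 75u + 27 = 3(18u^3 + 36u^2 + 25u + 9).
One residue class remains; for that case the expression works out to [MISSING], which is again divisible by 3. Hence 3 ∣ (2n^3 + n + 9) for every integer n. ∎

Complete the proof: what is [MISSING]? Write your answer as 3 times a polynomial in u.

3(18u^3 + 18u^2 + 7u + 4)

Only n ≡ 1 (mod 3) is unaccounted for. Put n = 3u+1:
2(3u+1)^3 + (3u+1) + 9 expands to 54u^3 + 54u^2 + 21u + 12,
and factoring out 3 leaves 3(18u^3 + 18u^2 + 7u + 4).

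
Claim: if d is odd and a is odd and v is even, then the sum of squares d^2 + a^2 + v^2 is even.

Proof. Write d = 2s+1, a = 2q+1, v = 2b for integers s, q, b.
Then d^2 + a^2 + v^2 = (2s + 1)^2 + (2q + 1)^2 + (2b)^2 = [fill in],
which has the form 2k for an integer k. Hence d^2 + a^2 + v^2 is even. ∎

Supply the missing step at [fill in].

2(2b^2 + 2q^2 + 2q + 2s^2 + 2s + 1)

(2s + 1)^2 + (2q + 1)^2 + (2b)^2 = 4b^2 + 4q^2 + 4q + 4s^2 + 4s + 2
= 2(2b^2 + 2q^2 + 2q + 2s^2 + 2s + 1).
Since 2b^2 + 2q^2 + 2q + 2s^2 + 2s + 1 is an integer, the sum of squares is of the form 2k for an integer k.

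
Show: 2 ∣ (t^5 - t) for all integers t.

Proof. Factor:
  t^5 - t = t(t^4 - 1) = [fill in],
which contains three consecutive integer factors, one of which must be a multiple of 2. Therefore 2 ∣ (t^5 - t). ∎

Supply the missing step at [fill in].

t^4 - 1 = (t^2 - 1)(t^2 + 1), and t^2 - 1 = (t-1)(t+1).
So t(t^4 - 1) = (t - 1)t(t + 1)(t^2 + 1).

(t - 1)t(t + 1)(t^2 + 1)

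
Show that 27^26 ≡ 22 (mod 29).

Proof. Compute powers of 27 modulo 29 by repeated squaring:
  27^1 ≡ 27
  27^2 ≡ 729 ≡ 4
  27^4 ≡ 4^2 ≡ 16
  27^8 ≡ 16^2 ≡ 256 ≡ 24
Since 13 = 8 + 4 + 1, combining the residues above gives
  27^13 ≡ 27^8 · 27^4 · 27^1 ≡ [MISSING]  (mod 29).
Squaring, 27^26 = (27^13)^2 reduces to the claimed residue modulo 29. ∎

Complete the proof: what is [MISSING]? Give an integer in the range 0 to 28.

15

27^8 · 27^4 · 27^1 ≡ 24 · 16 · 27 = 10368.
10368 mod 29 = 15, so 27^13 ≡ 15 (mod 29).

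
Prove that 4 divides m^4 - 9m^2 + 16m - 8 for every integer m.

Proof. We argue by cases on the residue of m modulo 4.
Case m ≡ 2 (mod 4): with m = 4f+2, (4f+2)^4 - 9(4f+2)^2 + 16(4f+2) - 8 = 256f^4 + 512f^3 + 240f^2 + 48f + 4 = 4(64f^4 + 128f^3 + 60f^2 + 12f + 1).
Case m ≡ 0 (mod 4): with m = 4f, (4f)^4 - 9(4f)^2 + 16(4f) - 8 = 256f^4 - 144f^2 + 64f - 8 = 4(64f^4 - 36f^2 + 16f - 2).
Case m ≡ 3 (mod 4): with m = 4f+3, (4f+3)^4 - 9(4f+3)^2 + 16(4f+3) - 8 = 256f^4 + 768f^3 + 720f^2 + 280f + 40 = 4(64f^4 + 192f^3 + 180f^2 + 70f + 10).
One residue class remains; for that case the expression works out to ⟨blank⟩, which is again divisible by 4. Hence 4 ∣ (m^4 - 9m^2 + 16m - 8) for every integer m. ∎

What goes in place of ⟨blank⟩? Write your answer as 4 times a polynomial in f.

4(64f^4 + 64f^3 - 12f^2 + 2f)

The residues treated are {2, 0, 3}, so the missing case is m ≡ 1 (mod 4); write m = 4f+1.
Then (4f+1)^4 - 9(4f+1)^2 + 16(4f+1) - 8 = 256f^4 + 256f^3 - 48f^2 + 8f = 4(64f^4 + 64f^3 - 12f^2 + 2f).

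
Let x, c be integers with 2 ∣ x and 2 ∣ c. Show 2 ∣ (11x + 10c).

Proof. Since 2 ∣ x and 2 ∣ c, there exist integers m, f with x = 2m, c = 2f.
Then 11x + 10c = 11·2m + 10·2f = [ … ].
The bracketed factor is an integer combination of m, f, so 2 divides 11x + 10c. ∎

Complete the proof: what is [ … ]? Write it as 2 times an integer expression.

Pull the common 2 out of every term: 11·2m + 10·2f = 2(10f + 11m).
10f + 11m is an integer, which exhibits the divisibility.

2(10f + 11m)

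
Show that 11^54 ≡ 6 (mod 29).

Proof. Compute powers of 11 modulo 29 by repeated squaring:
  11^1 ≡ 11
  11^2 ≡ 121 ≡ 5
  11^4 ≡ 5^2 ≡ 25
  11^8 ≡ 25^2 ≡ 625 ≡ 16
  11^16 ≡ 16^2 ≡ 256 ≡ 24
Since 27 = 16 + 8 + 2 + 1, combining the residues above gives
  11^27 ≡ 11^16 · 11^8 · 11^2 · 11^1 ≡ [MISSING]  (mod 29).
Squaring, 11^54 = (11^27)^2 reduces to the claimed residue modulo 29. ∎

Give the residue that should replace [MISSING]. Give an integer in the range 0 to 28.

11^16 · 11^8 · 11^2 · 11^1 ≡ 24 · 16 · 5 · 11 = 21120.
21120 mod 29 = 8, so 11^27 ≡ 8 (mod 29).

8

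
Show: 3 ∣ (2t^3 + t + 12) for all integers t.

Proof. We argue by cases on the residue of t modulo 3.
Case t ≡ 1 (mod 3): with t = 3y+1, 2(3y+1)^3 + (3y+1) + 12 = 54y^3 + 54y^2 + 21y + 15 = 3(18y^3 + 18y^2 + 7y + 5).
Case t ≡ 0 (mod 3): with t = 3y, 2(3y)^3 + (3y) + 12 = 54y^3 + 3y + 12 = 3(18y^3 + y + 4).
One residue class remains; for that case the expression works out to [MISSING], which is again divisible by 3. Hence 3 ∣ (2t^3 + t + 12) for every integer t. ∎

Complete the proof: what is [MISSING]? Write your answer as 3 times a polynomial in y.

3(18y^3 + 36y^2 + 25y + 10)

The residues treated are {1, 0}, so the missing case is t ≡ 2 (mod 3); write t = 3y+2.
Then 2(3y+2)^3 + (3y+2) + 12 = 54y^3 + 108y^2 + 75y + 30 = 3(18y^3 + 36y^2 + 25y + 10).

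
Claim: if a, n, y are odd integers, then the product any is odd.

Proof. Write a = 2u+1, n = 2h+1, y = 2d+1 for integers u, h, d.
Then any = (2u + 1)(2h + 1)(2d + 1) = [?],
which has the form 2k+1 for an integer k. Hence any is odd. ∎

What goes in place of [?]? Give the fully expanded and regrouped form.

2(4dhu + 2dh + 2du + d + 2hu + h + u) + 1

(2u + 1)(2h + 1)(2d + 1) = 8dhu + 4dh + 4du + 2d + 4hu + 2h + 2u + 1
= 2(4dhu + 2dh + 2du + d + 2hu + h + u) + 1.
Since 4dhu + 2dh + 2du + d + 2hu + h + u is an integer, the product is of the form 2k+1 for an integer k.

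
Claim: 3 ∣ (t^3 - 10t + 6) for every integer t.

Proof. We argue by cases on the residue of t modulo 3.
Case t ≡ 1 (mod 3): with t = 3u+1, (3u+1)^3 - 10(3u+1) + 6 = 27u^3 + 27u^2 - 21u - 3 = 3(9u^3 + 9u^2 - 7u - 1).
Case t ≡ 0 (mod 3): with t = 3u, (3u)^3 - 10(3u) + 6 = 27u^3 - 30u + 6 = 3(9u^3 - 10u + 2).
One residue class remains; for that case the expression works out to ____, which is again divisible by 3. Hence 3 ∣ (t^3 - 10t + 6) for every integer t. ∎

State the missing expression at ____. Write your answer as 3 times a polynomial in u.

3(9u^3 + 18u^2 + 2u - 2)

Only t ≡ 2 (mod 3) is unaccounted for. Put t = 3u+2:
(3u+2)^3 - 10(3u+2) + 6 expands to 27u^3 + 54u^2 + 6u - 6,
and factoring out 3 leaves 3(9u^3 + 18u^2 + 2u - 2).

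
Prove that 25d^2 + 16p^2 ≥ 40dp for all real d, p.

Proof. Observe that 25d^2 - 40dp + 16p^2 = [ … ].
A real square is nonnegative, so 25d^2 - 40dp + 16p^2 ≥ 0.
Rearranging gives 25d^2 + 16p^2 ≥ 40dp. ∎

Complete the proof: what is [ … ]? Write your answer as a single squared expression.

(5d - 4p)^2

25d^2 - 40dp + 16p^2 is a perfect-square trinomial: the outer terms are (5d)^2 and (4p)^2, and the cross term is -2·5d·4p.
So 25d^2 - 40dp + 16p^2 = (5d - 4p)^2 ≥ 0.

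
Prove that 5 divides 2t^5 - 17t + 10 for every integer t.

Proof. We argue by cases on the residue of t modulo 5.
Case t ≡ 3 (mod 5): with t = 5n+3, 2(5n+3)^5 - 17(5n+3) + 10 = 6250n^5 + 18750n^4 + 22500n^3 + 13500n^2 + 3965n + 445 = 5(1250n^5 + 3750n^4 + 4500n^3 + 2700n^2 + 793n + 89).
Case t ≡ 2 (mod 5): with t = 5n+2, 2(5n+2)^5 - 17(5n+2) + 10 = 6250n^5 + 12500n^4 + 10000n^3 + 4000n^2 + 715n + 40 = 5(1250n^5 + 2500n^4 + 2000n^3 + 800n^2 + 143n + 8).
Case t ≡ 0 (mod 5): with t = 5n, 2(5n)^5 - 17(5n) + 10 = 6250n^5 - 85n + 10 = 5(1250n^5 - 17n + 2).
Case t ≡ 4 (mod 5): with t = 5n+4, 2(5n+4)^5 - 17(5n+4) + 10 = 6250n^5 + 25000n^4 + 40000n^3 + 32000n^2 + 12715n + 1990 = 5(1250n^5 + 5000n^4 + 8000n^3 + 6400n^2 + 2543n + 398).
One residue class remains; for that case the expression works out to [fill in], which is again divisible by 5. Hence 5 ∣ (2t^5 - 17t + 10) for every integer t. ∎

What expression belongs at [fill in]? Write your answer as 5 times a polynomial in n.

The residues treated are {3, 2, 0, 4}, so the missing case is t ≡ 1 (mod 5); write t = 5n+1.
Then 2(5n+1)^5 - 17(5n+1) + 10 = 6250n^5 + 6250n^4 + 2500n^3 + 500n^2 - 35n - 5 = 5(1250n^5 + 1250n^4 + 500n^3 + 100n^2 - 7n - 1).

5(1250n^5 + 1250n^4 + 500n^3 + 100n^2 - 7n - 1)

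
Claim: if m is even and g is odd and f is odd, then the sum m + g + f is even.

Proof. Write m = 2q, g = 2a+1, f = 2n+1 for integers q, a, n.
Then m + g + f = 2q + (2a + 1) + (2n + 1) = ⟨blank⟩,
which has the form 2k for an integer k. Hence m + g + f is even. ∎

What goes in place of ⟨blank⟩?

2q + (2a + 1) + (2n + 1) = 2a + 2n + 2q + 2
= 2(a + n + q + 1).
Since a + n + q + 1 is an integer, the sum is of the form 2k for an integer k.

2(a + n + q + 1)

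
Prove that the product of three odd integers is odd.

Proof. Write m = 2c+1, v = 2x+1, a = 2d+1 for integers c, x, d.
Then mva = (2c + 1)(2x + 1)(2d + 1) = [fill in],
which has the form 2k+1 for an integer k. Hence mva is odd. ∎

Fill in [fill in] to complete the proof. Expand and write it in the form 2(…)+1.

2(4cdx + 2cd + 2cx + c + 2dx + d + x) + 1

(2c + 1)(2x + 1)(2d + 1) = 8cdx + 4cd + 4cx + 2c + 4dx + 2d + 2x + 1
= 2(4cdx + 2cd + 2cx + c + 2dx + d + x) + 1.
Since 4cdx + 2cd + 2cx + c + 2dx + d + x is an integer, the product is of the form 2k+1 for an integer k.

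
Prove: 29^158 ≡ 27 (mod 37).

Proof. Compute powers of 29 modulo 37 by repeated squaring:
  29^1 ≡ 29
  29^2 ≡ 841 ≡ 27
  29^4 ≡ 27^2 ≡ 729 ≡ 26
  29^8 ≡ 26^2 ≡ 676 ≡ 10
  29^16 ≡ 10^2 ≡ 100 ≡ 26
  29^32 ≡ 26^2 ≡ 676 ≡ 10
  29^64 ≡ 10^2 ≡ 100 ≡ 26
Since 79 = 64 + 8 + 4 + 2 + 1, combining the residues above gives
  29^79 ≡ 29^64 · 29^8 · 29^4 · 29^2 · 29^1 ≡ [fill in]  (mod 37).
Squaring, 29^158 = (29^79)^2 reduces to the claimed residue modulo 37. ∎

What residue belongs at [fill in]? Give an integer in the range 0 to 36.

Multiply the listed residues: 26 · 10 · 26 · 27 · 29 = 260 → 6760 → 182520 → 5293080.
Reducing modulo 37: 5293080 = 143056·37 + 8, so 29^79 ≡ 8.

8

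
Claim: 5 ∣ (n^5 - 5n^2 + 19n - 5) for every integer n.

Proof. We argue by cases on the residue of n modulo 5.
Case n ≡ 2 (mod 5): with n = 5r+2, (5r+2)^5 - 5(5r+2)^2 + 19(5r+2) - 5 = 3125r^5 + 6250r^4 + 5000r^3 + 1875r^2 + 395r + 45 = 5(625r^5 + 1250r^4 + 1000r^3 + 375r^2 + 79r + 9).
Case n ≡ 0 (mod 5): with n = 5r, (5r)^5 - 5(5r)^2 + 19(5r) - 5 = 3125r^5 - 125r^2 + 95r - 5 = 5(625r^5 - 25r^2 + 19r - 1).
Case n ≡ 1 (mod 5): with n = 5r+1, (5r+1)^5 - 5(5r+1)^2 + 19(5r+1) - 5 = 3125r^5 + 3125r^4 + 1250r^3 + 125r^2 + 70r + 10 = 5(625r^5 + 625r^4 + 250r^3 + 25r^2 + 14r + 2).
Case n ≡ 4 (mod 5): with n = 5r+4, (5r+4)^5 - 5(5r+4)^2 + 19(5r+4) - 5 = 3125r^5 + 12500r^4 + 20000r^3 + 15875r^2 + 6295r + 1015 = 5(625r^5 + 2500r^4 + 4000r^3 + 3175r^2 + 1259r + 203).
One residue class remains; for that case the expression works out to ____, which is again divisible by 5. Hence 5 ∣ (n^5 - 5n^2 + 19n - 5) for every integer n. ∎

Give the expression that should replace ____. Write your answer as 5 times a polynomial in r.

5(625r^5 + 1875r^4 + 2250r^3 + 1325r^2 + 394r + 50)

Only n ≡ 3 (mod 5) is unaccounted for. Put n = 5r+3:
(5r+3)^5 - 5(5r+3)^2 + 19(5r+3) - 5 expands to 3125r^5 + 9375r^4 + 11250r^3 + 6625r^2 + 1970r + 250,
and factoring out 5 leaves 5(625r^5 + 1875r^4 + 2250r^3 + 1325r^2 + 394r + 50).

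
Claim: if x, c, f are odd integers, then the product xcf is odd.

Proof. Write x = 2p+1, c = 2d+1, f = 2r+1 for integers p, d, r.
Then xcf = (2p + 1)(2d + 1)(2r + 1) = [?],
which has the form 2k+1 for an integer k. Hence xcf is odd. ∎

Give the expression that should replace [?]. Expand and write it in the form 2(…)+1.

2(4dpr + 2dp + 2dr + d + 2pr + p + r) + 1

(2p + 1)(2d + 1)(2r + 1) = 8dpr + 4dp + 4dr + 2d + 4pr + 2p + 2r + 1
= 2(4dpr + 2dp + 2dr + d + 2pr + p + r) + 1.
Since 4dpr + 2dp + 2dr + d + 2pr + p + r is an integer, the product is of the form 2k+1 for an integer k.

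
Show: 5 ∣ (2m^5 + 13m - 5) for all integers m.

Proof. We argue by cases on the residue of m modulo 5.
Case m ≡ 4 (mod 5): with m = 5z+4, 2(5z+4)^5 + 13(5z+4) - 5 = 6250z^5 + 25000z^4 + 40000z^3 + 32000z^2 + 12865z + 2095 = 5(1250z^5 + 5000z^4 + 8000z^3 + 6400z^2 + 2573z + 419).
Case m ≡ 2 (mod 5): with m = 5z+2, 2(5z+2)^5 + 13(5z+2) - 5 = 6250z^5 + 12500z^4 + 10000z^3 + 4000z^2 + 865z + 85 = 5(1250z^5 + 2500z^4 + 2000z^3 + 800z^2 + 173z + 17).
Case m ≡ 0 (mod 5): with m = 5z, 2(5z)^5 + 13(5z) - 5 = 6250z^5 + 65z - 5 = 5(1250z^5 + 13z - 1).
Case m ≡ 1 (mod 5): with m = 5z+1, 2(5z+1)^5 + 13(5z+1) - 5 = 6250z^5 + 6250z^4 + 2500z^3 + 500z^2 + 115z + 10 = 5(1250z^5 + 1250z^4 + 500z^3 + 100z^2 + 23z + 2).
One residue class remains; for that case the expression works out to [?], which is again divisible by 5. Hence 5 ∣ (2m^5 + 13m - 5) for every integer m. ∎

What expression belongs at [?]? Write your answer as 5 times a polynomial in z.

The residues treated are {4, 2, 0, 1}, so the missing case is m ≡ 3 (mod 5); write m = 5z+3.
Then 2(5z+3)^5 + 13(5z+3) - 5 = 6250z^5 + 18750z^4 + 22500z^3 + 13500z^2 + 4115z + 520 = 5(1250z^5 + 3750z^4 + 4500z^3 + 2700z^2 + 823z + 104).

5(1250z^5 + 3750z^4 + 4500z^3 + 2700z^2 + 823z + 104)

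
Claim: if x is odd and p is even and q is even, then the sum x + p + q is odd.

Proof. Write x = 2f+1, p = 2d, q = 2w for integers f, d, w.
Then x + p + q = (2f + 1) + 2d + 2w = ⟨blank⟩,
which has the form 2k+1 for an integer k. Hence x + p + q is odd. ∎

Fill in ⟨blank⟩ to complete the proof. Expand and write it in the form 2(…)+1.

2(d + f + w) + 1

(2f + 1) + 2d + 2w = 2d + 2f + 2w + 1
= 2(d + f + w) + 1.
Since d + f + w is an integer, the sum is of the form 2k+1 for an integer k.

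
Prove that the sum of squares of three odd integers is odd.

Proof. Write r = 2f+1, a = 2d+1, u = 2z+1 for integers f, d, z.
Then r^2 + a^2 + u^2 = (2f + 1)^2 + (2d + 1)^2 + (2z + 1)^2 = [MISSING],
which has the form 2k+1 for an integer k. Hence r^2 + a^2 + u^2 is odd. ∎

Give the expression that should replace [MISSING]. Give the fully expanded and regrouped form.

2(2d^2 + 2d + 2f^2 + 2f + 2z^2 + 2z + 1) + 1

(2f + 1)^2 + (2d + 1)^2 + (2z + 1)^2 = 4d^2 + 4d + 4f^2 + 4f + 4z^2 + 4z + 3
= 2(2d^2 + 2d + 2f^2 + 2f + 2z^2 + 2z + 1) + 1.
Since 2d^2 + 2d + 2f^2 + 2f + 2z^2 + 2z + 1 is an integer, the sum of squares is of the form 2k+1 for an integer k.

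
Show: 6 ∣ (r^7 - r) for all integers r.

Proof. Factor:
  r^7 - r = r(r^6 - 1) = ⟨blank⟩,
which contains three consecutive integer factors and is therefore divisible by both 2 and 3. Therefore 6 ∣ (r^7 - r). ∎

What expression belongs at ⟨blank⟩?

(r - 1)r(r + 1)(r^4 + r^2 + 1)

r^6 - 1 = (r^2 - 1)(r^4 + r^2 + 1), and r^2 - 1 = (r-1)(r+1).
So r(r^6 - 1) = (r - 1)r(r + 1)(r^4 + r^2 + 1).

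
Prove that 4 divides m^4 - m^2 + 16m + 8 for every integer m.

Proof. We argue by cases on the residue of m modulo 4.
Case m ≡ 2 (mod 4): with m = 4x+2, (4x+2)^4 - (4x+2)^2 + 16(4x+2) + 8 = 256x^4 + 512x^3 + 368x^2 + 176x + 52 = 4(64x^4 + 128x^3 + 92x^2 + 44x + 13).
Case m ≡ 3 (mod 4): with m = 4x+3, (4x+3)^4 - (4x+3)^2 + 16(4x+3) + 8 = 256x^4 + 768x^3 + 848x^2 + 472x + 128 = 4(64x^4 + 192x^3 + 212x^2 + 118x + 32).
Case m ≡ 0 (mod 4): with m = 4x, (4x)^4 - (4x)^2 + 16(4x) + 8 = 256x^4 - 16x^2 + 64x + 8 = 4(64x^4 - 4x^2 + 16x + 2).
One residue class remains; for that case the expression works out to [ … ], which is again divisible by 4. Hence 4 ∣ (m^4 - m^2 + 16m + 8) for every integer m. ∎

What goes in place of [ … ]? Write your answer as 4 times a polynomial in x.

4(64x^4 + 64x^3 + 20x^2 + 18x + 6)

Only m ≡ 1 (mod 4) is unaccounted for. Put m = 4x+1:
(4x+1)^4 - (4x+1)^2 + 16(4x+1) + 8 expands to 256x^4 + 256x^3 + 80x^2 + 72x + 24,
and factoring out 4 leaves 4(64x^4 + 64x^3 + 20x^2 + 18x + 6).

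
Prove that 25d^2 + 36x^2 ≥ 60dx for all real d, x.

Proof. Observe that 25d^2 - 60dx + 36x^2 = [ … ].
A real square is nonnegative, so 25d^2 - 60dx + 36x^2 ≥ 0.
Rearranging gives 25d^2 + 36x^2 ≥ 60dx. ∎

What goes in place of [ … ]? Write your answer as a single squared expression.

25d^2 - 60dx + 36x^2 is a perfect-square trinomial: the outer terms are (5d)^2 and (6x)^2, and the cross term is -2·5d·6x.
So 25d^2 - 60dx + 36x^2 = (5d - 6x)^2 ≥ 0.

(5d - 6x)^2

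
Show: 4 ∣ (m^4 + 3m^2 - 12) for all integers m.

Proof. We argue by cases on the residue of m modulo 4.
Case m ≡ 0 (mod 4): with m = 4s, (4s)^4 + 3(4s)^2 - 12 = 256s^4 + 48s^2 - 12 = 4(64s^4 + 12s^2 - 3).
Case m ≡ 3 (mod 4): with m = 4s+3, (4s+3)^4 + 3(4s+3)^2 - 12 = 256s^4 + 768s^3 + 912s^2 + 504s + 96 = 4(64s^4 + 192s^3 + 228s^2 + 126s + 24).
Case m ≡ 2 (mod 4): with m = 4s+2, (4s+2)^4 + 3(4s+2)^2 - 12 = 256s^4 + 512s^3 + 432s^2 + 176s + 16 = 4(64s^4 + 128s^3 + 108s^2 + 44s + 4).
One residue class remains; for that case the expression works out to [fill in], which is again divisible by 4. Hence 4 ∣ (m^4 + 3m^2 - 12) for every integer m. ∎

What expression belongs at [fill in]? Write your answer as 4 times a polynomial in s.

4(64s^4 + 64s^3 + 36s^2 + 10s - 2)

Only m ≡ 1 (mod 4) is unaccounted for. Put m = 4s+1:
(4s+1)^4 + 3(4s+1)^2 - 12 expands to 256s^4 + 256s^3 + 144s^2 + 40s - 8,
and factoring out 4 leaves 4(64s^4 + 64s^3 + 36s^2 + 10s - 2).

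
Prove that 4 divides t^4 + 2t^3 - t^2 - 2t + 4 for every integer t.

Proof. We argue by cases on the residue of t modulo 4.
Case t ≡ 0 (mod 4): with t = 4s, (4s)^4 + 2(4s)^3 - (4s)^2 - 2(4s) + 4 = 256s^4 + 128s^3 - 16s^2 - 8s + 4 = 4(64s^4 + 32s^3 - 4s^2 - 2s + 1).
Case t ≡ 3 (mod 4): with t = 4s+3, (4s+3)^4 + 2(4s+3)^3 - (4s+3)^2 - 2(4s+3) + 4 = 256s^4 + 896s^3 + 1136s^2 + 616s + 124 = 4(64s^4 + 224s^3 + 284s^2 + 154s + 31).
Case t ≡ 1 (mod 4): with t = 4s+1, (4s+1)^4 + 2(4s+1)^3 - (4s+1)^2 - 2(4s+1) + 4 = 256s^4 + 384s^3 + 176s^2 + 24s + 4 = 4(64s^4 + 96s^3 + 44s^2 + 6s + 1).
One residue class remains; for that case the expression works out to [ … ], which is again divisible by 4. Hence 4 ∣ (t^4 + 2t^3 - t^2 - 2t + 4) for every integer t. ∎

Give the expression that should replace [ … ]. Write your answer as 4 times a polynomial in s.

4(64s^4 + 160s^3 + 140s^2 + 50s + 7)

Only t ≡ 2 (mod 4) is unaccounted for. Put t = 4s+2:
(4s+2)^4 + 2(4s+2)^3 - (4s+2)^2 - 2(4s+2) + 4 expands to 256s^4 + 640s^3 + 560s^2 + 200s + 28,
and factoring out 4 leaves 4(64s^4 + 160s^3 + 140s^2 + 50s + 7).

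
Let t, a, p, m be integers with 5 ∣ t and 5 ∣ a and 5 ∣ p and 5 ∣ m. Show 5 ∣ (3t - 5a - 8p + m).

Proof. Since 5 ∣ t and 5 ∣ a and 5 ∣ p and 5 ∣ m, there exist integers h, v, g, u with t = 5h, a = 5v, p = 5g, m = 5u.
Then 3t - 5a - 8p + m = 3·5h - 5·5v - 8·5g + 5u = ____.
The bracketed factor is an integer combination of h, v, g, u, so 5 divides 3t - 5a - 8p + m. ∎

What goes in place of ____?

Pull the common 5 out of every term: 3·5h - 5·5v - 8·5g + 5u = 5(-8g + 3h + u - 5v).
-8g + 3h + u - 5v is an integer, which exhibits the divisibility.

5(-8g + 3h + u - 5v)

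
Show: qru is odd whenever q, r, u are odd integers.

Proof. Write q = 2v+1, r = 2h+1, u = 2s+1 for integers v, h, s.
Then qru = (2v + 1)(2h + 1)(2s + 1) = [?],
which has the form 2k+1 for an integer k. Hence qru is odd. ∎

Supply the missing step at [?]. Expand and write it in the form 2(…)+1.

2(4hsv + 2hs + 2hv + h + 2sv + s + v) + 1

Expanding: (2v + 1)(2h + 1)(2s + 1) = 8hsv + 4hs + 4hv + 2h + 4sv + 2s + 2v + 1.
Every term except the constant is even, so this is 2(4hsv + 2hs + 2hv + h + 2sv + s + v) + 1,
and 4hsv + 2hs + 2hv + h + 2sv + s + v ∈ ℤ gives the required form.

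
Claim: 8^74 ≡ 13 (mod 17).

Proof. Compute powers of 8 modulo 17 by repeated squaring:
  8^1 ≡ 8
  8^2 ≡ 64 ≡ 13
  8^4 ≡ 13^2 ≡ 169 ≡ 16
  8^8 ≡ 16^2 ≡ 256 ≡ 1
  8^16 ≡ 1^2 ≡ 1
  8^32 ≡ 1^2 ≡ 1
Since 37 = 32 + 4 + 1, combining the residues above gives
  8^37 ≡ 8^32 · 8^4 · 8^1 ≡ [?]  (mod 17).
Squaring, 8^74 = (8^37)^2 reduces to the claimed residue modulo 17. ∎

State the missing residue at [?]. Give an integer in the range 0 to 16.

9

8^32 · 8^4 · 8^1 ≡ 1 · 16 · 8 = 128.
128 mod 17 = 9, so 8^37 ≡ 9 (mod 17).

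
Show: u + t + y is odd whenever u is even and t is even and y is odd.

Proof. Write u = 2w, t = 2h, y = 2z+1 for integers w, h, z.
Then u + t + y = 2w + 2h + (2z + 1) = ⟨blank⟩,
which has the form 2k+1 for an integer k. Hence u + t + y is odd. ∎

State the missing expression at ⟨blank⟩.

Expanding: 2w + 2h + (2z + 1) = 2h + 2w + 2z + 1.
Every term except the constant is even, so this is 2(h + w + z) + 1,
and h + w + z ∈ ℤ gives the required form.

2(h + w + z) + 1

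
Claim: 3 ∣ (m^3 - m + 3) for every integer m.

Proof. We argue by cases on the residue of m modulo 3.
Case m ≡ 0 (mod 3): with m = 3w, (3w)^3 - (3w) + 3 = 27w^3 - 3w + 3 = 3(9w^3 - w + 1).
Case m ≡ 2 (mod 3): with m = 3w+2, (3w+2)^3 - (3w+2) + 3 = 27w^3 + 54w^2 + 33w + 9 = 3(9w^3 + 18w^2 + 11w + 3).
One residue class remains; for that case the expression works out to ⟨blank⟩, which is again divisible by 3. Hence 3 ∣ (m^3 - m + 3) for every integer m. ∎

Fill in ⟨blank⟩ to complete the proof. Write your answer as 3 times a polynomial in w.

The residues treated are {0, 2}, so the missing case is m ≡ 1 (mod 3); write m = 3w+1.
Then (3w+1)^3 - (3w+1) + 3 = 27w^3 + 27w^2 + 6w + 3 = 3(9w^3 + 9w^2 + 2w + 1).

3(9w^3 + 9w^2 + 2w + 1)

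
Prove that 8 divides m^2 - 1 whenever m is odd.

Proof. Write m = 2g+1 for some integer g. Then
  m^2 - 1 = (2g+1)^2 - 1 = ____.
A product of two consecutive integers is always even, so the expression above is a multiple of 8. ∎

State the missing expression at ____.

4g(g + 1)

(2g+1)^2 - 1 = 4g^2 + 4g + 1 - 1 = 4g^2 + 4g = 4g(g+1).
Since g and g+1 are consecutive, g(g+1) is even, and 4·(even) is a multiple of 8.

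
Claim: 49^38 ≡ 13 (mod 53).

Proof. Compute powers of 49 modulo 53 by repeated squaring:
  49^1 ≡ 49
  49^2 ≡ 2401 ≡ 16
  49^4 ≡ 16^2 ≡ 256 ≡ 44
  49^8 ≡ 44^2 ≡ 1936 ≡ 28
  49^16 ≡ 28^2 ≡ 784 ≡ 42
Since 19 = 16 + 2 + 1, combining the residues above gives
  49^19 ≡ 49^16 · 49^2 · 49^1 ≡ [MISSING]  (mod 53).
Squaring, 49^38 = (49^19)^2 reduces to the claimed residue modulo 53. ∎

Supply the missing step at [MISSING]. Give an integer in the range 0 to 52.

15

Multiply the listed residues: 42 · 16 · 49 = 672 → 32928.
Reducing modulo 53: 32928 = 621·53 + 15, so 49^19 ≡ 15.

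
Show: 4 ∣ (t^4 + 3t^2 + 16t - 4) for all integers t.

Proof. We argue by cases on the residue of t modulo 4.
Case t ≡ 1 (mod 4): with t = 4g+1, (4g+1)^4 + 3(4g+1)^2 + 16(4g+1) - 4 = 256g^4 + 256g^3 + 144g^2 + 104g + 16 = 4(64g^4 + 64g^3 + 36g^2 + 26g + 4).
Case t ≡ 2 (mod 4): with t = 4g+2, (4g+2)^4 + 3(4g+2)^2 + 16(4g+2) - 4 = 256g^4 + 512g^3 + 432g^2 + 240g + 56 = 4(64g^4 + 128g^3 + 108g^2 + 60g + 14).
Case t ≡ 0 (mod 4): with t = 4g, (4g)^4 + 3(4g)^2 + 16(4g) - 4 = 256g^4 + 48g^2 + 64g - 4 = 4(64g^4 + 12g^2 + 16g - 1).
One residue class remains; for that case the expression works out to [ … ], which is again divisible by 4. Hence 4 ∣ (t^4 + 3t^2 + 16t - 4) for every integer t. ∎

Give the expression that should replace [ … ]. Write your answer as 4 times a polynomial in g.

The residues treated are {1, 2, 0}, so the missing case is t ≡ 3 (mod 4); write t = 4g+3.
Then (4g+3)^4 + 3(4g+3)^2 + 16(4g+3) - 4 = 256g^4 + 768g^3 + 912g^2 + 568g + 152 = 4(64g^4 + 192g^3 + 228g^2 + 142g + 38).

4(64g^4 + 192g^3 + 228g^2 + 142g + 38)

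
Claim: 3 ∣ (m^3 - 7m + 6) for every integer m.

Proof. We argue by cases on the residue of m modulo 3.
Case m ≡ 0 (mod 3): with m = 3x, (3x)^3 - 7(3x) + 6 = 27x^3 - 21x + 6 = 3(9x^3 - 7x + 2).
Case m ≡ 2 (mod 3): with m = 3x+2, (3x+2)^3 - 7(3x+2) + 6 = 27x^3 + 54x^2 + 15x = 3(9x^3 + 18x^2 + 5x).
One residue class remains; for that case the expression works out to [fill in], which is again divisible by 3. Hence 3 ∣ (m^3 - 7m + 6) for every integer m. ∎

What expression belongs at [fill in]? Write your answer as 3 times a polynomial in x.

The residues treated are {0, 2}, so the missing case is m ≡ 1 (mod 3); write m = 3x+1.
Then (3x+1)^3 - 7(3x+1) + 6 = 27x^3 + 27x^2 - 12x = 3(9x^3 + 9x^2 - 4x).

3(9x^3 + 9x^2 - 4x)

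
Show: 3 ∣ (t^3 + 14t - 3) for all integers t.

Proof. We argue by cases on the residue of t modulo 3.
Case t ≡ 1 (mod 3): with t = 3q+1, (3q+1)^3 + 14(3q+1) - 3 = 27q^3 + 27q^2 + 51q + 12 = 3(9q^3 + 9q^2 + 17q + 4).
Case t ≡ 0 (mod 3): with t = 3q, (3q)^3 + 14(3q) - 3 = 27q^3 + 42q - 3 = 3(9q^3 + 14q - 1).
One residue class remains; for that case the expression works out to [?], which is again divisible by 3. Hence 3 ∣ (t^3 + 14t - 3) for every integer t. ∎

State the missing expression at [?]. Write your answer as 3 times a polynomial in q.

3(9q^3 + 18q^2 + 26q + 11)

The residues treated are {1, 0}, so the missing case is t ≡ 2 (mod 3); write t = 3q+2.
Then (3q+2)^3 + 14(3q+2) - 3 = 27q^3 + 54q^2 + 78q + 33 = 3(9q^3 + 18q^2 + 26q + 11).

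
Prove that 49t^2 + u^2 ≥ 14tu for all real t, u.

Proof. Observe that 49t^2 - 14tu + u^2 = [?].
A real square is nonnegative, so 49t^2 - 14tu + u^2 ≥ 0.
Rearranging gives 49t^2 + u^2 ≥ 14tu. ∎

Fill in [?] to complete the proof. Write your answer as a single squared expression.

(7t - u)^2

The leading and trailing coefficients are 7^2 and 1^2, and 14 = 2·7·1, so the trinomial is (7t - u)^2.
Hence 49t^2 - 14tu + u^2 ≥ 0.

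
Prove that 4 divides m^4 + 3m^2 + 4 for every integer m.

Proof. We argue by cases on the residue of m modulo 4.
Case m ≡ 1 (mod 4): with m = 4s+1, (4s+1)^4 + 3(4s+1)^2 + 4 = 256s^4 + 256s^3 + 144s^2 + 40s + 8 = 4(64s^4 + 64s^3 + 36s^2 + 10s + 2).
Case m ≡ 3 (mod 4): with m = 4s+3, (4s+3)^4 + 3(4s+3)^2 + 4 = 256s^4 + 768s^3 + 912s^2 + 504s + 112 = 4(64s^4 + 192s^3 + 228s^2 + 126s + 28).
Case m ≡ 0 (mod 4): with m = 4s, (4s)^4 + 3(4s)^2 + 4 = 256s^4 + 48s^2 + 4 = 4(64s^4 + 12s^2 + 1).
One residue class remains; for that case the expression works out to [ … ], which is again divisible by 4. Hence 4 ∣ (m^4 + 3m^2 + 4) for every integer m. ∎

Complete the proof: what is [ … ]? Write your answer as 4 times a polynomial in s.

Only m ≡ 2 (mod 4) is unaccounted for. Put m = 4s+2:
(4s+2)^4 + 3(4s+2)^2 + 4 expands to 256s^4 + 512s^3 + 432s^2 + 176s + 32,
and factoring out 4 leaves 4(64s^4 + 128s^3 + 108s^2 + 44s + 8).

4(64s^4 + 128s^3 + 108s^2 + 44s + 8)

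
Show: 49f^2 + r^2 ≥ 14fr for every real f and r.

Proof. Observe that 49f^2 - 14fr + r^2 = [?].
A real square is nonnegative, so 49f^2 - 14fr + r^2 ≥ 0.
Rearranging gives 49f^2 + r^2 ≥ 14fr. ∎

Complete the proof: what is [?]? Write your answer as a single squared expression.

49f^2 - 14fr + r^2 is a perfect-square trinomial: the outer terms are (7f)^2 and (r)^2, and the cross term is -2·7f·r.
So 49f^2 - 14fr + r^2 = (7f - r)^2 ≥ 0.

(7f - r)^2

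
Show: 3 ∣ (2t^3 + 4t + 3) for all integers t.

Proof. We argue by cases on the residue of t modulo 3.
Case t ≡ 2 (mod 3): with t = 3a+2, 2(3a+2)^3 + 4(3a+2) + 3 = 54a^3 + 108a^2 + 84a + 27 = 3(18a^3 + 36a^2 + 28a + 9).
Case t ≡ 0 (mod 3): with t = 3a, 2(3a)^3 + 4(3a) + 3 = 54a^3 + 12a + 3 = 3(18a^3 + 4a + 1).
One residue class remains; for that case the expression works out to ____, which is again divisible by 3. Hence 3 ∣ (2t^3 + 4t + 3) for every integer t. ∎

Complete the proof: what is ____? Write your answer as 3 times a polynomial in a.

The residues treated are {2, 0}, so the missing case is t ≡ 1 (mod 3); write t = 3a+1.
Then 2(3a+1)^3 + 4(3a+1) + 3 = 54a^3 + 54a^2 + 30a + 9 = 3(18a^3 + 18a^2 + 10a + 3).

3(18a^3 + 18a^2 + 10a + 3)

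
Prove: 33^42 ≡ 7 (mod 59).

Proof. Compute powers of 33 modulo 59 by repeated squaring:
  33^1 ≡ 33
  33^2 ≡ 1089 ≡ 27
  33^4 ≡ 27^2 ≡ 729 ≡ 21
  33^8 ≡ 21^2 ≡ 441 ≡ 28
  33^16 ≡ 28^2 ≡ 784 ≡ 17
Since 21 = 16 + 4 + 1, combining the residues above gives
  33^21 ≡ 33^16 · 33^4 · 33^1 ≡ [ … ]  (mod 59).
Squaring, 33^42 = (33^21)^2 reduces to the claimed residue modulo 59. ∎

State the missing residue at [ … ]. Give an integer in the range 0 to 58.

40

33^16 · 33^4 · 33^1 ≡ 17 · 21 · 33 = 11781.
11781 mod 59 = 40, so 33^21 ≡ 40 (mod 59).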